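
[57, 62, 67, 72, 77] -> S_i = 57 + 5*i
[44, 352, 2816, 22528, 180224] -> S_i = 44*8^i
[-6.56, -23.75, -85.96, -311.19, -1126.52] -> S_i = -6.56*3.62^i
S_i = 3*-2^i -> [3, -6, 12, -24, 48]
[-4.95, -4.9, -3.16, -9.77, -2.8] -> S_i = Random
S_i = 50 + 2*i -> [50, 52, 54, 56, 58]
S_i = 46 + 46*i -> [46, 92, 138, 184, 230]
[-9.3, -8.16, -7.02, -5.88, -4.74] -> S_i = -9.30 + 1.14*i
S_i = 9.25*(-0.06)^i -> [9.25, -0.55, 0.03, -0.0, 0.0]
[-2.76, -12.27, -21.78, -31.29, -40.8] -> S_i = -2.76 + -9.51*i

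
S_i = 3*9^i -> [3, 27, 243, 2187, 19683]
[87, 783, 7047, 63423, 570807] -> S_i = 87*9^i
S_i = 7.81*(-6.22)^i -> [7.81, -48.58, 302.16, -1879.41, 11689.95]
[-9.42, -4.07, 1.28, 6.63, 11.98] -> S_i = -9.42 + 5.35*i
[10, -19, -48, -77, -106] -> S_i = 10 + -29*i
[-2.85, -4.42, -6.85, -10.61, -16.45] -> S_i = -2.85*1.55^i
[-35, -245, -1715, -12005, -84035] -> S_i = -35*7^i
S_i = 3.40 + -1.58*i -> [3.4, 1.82, 0.24, -1.34, -2.92]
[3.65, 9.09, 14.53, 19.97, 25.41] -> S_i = 3.65 + 5.44*i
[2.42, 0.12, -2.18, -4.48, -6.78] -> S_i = 2.42 + -2.30*i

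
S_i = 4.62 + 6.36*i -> [4.62, 10.98, 17.34, 23.7, 30.06]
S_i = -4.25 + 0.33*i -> [-4.25, -3.92, -3.59, -3.26, -2.93]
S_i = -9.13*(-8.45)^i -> [-9.13, 77.15, -651.9, 5508.6, -46547.63]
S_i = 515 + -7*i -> [515, 508, 501, 494, 487]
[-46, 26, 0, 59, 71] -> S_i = Random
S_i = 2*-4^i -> [2, -8, 32, -128, 512]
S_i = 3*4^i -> [3, 12, 48, 192, 768]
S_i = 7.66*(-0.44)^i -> [7.66, -3.37, 1.48, -0.65, 0.29]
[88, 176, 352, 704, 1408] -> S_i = 88*2^i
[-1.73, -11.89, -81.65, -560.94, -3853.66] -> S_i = -1.73*6.87^i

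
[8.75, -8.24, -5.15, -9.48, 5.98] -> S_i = Random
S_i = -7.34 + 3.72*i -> [-7.34, -3.62, 0.1, 3.82, 7.54]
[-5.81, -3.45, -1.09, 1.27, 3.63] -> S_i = -5.81 + 2.36*i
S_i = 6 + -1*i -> [6, 5, 4, 3, 2]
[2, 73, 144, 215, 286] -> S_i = 2 + 71*i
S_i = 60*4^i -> [60, 240, 960, 3840, 15360]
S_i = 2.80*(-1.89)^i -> [2.8, -5.29, 10.0, -18.9, 35.73]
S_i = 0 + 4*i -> [0, 4, 8, 12, 16]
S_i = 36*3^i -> [36, 108, 324, 972, 2916]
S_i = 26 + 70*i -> [26, 96, 166, 236, 306]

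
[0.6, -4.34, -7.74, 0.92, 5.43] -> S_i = Random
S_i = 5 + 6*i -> [5, 11, 17, 23, 29]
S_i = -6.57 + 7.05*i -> [-6.57, 0.48, 7.53, 14.58, 21.63]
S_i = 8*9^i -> [8, 72, 648, 5832, 52488]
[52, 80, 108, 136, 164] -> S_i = 52 + 28*i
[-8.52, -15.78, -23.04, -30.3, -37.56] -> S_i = -8.52 + -7.26*i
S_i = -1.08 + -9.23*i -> [-1.08, -10.31, -19.54, -28.77, -38.0]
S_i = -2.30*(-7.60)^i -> [-2.3, 17.48, -132.85, 1009.64, -7673.3]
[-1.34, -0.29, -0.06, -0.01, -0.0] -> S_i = -1.34*0.22^i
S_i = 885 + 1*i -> [885, 886, 887, 888, 889]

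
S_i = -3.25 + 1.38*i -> [-3.25, -1.87, -0.49, 0.89, 2.27]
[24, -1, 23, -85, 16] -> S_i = Random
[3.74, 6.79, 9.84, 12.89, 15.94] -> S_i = 3.74 + 3.05*i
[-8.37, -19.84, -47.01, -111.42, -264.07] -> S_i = -8.37*2.37^i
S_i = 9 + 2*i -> [9, 11, 13, 15, 17]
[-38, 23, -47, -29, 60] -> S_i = Random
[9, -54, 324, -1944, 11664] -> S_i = 9*-6^i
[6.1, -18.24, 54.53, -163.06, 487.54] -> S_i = 6.10*(-2.99)^i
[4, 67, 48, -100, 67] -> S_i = Random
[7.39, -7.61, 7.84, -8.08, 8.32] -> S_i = 7.39*(-1.03)^i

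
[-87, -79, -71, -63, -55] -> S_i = -87 + 8*i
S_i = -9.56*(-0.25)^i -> [-9.56, 2.39, -0.6, 0.15, -0.04]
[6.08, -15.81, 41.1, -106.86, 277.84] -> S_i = 6.08*(-2.60)^i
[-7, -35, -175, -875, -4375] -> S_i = -7*5^i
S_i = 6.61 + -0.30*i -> [6.61, 6.31, 6.01, 5.71, 5.41]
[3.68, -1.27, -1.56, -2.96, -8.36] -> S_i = Random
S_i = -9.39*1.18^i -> [-9.39, -11.08, -13.07, -15.43, -18.21]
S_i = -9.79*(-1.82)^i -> [-9.79, 17.82, -32.43, 59.02, -107.42]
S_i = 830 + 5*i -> [830, 835, 840, 845, 850]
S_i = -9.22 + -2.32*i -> [-9.22, -11.54, -13.86, -16.18, -18.5]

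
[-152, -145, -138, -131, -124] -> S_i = -152 + 7*i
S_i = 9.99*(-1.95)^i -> [9.99, -19.48, 37.99, -74.07, 144.45]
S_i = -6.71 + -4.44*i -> [-6.71, -11.15, -15.59, -20.03, -24.47]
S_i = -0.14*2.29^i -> [-0.14, -0.32, -0.73, -1.68, -3.85]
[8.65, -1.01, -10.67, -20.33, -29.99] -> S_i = 8.65 + -9.66*i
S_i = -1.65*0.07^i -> [-1.65, -0.12, -0.01, -0.0, -0.0]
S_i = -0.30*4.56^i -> [-0.3, -1.37, -6.24, -28.45, -129.71]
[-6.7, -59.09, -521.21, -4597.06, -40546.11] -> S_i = -6.70*8.82^i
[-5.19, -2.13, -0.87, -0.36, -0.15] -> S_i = -5.19*0.41^i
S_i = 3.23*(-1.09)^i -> [3.23, -3.52, 3.84, -4.18, 4.56]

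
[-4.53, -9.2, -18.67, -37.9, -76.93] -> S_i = -4.53*2.03^i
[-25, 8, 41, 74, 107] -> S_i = -25 + 33*i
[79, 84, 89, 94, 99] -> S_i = 79 + 5*i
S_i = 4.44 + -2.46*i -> [4.44, 1.98, -0.48, -2.94, -5.4]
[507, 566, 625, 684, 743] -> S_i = 507 + 59*i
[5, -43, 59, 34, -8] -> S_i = Random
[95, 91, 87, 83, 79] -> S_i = 95 + -4*i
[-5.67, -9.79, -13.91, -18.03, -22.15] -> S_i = -5.67 + -4.12*i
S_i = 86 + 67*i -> [86, 153, 220, 287, 354]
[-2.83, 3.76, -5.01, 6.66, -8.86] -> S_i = -2.83*(-1.33)^i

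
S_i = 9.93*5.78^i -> [9.93, 57.4, 331.75, 1917.49, 11083.08]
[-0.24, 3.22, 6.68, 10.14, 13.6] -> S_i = -0.24 + 3.46*i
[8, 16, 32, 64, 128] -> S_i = 8*2^i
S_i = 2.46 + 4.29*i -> [2.46, 6.75, 11.04, 15.33, 19.62]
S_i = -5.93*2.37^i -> [-5.93, -14.05, -33.31, -78.94, -187.09]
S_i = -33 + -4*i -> [-33, -37, -41, -45, -49]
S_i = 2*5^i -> [2, 10, 50, 250, 1250]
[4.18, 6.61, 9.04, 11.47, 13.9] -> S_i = 4.18 + 2.43*i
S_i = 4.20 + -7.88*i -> [4.2, -3.68, -11.56, -19.44, -27.32]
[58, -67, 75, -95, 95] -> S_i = Random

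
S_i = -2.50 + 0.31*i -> [-2.5, -2.19, -1.88, -1.57, -1.26]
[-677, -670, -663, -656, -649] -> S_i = -677 + 7*i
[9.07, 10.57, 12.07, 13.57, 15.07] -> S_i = 9.07 + 1.50*i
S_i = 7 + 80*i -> [7, 87, 167, 247, 327]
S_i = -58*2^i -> [-58, -116, -232, -464, -928]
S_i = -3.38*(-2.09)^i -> [-3.38, 7.06, -14.76, 30.86, -64.49]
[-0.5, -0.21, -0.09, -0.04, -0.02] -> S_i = -0.50*0.42^i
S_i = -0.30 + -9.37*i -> [-0.3, -9.67, -19.04, -28.41, -37.78]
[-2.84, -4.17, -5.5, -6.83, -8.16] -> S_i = -2.84 + -1.33*i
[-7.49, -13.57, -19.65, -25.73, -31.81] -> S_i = -7.49 + -6.08*i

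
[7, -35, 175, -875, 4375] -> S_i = 7*-5^i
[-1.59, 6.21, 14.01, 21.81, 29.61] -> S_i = -1.59 + 7.80*i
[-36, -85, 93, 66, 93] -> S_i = Random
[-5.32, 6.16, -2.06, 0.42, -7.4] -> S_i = Random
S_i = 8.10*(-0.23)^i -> [8.1, -1.86, 0.43, -0.1, 0.02]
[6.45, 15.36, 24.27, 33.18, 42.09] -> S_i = 6.45 + 8.91*i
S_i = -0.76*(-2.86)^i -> [-0.76, 2.17, -6.22, 17.78, -50.85]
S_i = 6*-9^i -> [6, -54, 486, -4374, 39366]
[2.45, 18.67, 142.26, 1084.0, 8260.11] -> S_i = 2.45*7.62^i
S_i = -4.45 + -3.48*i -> [-4.45, -7.93, -11.41, -14.89, -18.37]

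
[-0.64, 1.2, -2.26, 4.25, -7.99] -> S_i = -0.64*(-1.88)^i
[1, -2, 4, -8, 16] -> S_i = 1*-2^i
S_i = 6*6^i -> [6, 36, 216, 1296, 7776]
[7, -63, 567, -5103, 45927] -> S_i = 7*-9^i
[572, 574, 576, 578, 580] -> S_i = 572 + 2*i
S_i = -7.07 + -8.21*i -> [-7.07, -15.28, -23.49, -31.7, -39.91]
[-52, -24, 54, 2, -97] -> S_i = Random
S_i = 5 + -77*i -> [5, -72, -149, -226, -303]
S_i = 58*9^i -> [58, 522, 4698, 42282, 380538]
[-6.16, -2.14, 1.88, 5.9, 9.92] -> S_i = -6.16 + 4.02*i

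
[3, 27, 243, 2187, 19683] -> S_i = 3*9^i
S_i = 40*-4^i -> [40, -160, 640, -2560, 10240]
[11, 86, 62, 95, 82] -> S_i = Random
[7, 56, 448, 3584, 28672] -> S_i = 7*8^i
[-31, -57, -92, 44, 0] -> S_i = Random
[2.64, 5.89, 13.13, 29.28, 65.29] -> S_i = 2.64*2.23^i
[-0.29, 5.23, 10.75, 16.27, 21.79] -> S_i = -0.29 + 5.52*i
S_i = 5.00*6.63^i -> [5.0, 33.15, 219.78, 1457.17, 9661.05]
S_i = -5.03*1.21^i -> [-5.03, -6.09, -7.36, -8.91, -10.78]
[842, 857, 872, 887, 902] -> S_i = 842 + 15*i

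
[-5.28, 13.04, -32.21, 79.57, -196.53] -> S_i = -5.28*(-2.47)^i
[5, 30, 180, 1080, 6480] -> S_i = 5*6^i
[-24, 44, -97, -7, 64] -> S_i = Random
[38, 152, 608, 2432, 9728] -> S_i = 38*4^i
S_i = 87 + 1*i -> [87, 88, 89, 90, 91]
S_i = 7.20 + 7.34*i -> [7.2, 14.54, 21.88, 29.22, 36.56]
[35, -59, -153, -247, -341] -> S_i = 35 + -94*i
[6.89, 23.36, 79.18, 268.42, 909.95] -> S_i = 6.89*3.39^i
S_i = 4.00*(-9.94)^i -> [4.0, -39.76, 395.21, -3928.43, 39048.61]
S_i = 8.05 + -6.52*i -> [8.05, 1.53, -4.99, -11.51, -18.03]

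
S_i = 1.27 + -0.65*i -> [1.27, 0.62, -0.03, -0.68, -1.33]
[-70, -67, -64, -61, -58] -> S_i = -70 + 3*i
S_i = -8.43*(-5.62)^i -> [-8.43, 47.38, -266.26, 1496.36, -8409.55]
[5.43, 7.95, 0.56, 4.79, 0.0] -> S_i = Random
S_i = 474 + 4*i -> [474, 478, 482, 486, 490]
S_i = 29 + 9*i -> [29, 38, 47, 56, 65]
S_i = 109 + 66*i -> [109, 175, 241, 307, 373]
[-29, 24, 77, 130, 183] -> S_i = -29 + 53*i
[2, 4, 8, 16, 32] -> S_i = 2*2^i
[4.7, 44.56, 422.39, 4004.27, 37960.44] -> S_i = 4.70*9.48^i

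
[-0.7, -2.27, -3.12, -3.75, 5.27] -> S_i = Random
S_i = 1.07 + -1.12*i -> [1.07, -0.05, -1.17, -2.29, -3.41]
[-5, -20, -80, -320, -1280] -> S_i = -5*4^i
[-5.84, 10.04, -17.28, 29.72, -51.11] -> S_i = -5.84*(-1.72)^i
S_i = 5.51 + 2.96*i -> [5.51, 8.47, 11.43, 14.39, 17.35]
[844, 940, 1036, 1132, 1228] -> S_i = 844 + 96*i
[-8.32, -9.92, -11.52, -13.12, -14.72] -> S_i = -8.32 + -1.60*i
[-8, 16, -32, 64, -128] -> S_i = -8*-2^i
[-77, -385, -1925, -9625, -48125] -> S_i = -77*5^i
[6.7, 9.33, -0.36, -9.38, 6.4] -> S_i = Random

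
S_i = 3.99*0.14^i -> [3.99, 0.56, 0.08, 0.01, 0.0]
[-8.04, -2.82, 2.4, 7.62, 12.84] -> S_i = -8.04 + 5.22*i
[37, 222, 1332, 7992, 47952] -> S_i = 37*6^i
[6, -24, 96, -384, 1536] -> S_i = 6*-4^i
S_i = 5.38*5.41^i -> [5.38, 29.11, 157.46, 851.87, 4608.62]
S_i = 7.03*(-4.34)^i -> [7.03, -30.51, 132.41, -574.68, 2494.1]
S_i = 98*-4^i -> [98, -392, 1568, -6272, 25088]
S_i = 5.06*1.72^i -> [5.06, 8.7, 14.97, 25.75, 44.29]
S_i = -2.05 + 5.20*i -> [-2.05, 3.15, 8.35, 13.55, 18.75]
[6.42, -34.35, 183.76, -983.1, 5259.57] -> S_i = 6.42*(-5.35)^i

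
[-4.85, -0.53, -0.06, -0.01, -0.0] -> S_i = -4.85*0.11^i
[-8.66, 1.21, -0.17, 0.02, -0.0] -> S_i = -8.66*(-0.14)^i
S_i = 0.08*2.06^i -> [0.08, 0.16, 0.34, 0.7, 1.44]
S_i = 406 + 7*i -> [406, 413, 420, 427, 434]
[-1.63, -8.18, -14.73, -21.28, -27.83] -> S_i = -1.63 + -6.55*i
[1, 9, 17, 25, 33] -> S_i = 1 + 8*i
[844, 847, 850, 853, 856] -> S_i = 844 + 3*i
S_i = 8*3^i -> [8, 24, 72, 216, 648]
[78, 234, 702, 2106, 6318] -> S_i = 78*3^i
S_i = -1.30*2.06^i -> [-1.3, -2.68, -5.52, -11.36, -23.41]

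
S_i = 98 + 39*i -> [98, 137, 176, 215, 254]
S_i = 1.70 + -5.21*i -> [1.7, -3.51, -8.72, -13.93, -19.14]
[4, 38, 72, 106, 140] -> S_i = 4 + 34*i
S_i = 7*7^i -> [7, 49, 343, 2401, 16807]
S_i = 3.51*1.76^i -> [3.51, 6.18, 10.87, 19.14, 33.68]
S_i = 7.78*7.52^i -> [7.78, 58.51, 439.96, 3308.52, 24880.03]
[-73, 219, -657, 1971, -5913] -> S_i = -73*-3^i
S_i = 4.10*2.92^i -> [4.1, 11.97, 34.96, 102.08, 298.07]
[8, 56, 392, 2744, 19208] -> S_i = 8*7^i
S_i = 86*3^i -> [86, 258, 774, 2322, 6966]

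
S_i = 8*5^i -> [8, 40, 200, 1000, 5000]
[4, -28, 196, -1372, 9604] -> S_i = 4*-7^i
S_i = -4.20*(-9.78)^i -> [-4.2, 41.08, -401.72, 3928.85, -38424.19]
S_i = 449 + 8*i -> [449, 457, 465, 473, 481]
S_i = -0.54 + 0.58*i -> [-0.54, 0.04, 0.62, 1.2, 1.78]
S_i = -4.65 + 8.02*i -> [-4.65, 3.37, 11.39, 19.41, 27.43]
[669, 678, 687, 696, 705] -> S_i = 669 + 9*i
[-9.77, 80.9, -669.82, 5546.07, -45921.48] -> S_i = -9.77*(-8.28)^i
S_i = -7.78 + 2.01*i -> [-7.78, -5.77, -3.76, -1.75, 0.26]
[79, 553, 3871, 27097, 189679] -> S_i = 79*7^i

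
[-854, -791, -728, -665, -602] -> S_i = -854 + 63*i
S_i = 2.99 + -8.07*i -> [2.99, -5.08, -13.15, -21.22, -29.29]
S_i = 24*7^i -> [24, 168, 1176, 8232, 57624]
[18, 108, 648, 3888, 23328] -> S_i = 18*6^i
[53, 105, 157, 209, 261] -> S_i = 53 + 52*i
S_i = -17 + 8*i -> [-17, -9, -1, 7, 15]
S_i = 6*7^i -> [6, 42, 294, 2058, 14406]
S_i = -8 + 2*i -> [-8, -6, -4, -2, 0]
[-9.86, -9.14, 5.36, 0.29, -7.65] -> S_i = Random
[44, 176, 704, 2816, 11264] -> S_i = 44*4^i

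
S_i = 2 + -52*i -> [2, -50, -102, -154, -206]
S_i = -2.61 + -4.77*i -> [-2.61, -7.38, -12.15, -16.92, -21.69]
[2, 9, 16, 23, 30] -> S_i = 2 + 7*i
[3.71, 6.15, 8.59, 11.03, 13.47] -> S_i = 3.71 + 2.44*i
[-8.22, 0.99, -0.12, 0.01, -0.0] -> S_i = -8.22*(-0.12)^i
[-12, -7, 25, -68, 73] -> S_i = Random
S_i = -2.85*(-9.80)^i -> [-2.85, 27.93, -273.71, 2682.4, -26287.49]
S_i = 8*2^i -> [8, 16, 32, 64, 128]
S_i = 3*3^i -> [3, 9, 27, 81, 243]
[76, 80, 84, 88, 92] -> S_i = 76 + 4*i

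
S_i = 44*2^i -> [44, 88, 176, 352, 704]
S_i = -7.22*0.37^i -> [-7.22, -2.67, -0.99, -0.37, -0.14]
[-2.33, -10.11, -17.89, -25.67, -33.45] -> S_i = -2.33 + -7.78*i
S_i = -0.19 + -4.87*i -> [-0.19, -5.06, -9.93, -14.8, -19.67]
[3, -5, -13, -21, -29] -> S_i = 3 + -8*i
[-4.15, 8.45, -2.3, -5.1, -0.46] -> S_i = Random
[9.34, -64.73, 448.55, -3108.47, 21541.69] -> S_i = 9.34*(-6.93)^i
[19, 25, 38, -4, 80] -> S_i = Random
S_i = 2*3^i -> [2, 6, 18, 54, 162]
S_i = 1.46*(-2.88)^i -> [1.46, -4.2, 12.11, -34.88, 100.44]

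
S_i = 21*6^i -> [21, 126, 756, 4536, 27216]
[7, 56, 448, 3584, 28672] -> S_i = 7*8^i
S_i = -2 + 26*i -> [-2, 24, 50, 76, 102]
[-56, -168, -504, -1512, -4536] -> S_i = -56*3^i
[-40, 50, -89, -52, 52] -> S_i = Random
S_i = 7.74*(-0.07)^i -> [7.74, -0.54, 0.04, -0.0, 0.0]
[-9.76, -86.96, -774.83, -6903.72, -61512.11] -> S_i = -9.76*8.91^i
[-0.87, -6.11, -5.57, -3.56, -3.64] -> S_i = Random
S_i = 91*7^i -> [91, 637, 4459, 31213, 218491]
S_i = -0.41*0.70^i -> [-0.41, -0.29, -0.2, -0.14, -0.1]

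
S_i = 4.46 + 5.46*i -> [4.46, 9.92, 15.38, 20.84, 26.3]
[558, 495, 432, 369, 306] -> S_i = 558 + -63*i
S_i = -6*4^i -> [-6, -24, -96, -384, -1536]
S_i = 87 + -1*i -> [87, 86, 85, 84, 83]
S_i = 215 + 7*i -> [215, 222, 229, 236, 243]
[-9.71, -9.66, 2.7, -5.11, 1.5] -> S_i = Random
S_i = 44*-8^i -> [44, -352, 2816, -22528, 180224]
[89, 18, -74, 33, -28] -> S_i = Random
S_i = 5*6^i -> [5, 30, 180, 1080, 6480]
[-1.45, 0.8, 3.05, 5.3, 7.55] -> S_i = -1.45 + 2.25*i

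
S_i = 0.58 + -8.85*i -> [0.58, -8.27, -17.12, -25.97, -34.82]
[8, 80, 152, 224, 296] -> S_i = 8 + 72*i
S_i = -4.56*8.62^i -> [-4.56, -39.31, -338.83, -2920.7, -25176.42]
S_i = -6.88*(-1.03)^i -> [-6.88, 7.09, -7.3, 7.52, -7.74]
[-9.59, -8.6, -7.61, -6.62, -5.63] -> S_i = -9.59 + 0.99*i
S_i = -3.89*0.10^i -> [-3.89, -0.39, -0.04, -0.0, -0.0]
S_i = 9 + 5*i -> [9, 14, 19, 24, 29]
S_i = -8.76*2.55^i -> [-8.76, -22.34, -56.96, -145.25, -370.39]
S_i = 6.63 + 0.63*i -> [6.63, 7.26, 7.89, 8.52, 9.15]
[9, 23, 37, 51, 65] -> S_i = 9 + 14*i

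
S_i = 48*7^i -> [48, 336, 2352, 16464, 115248]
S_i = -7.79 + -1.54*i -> [-7.79, -9.33, -10.87, -12.41, -13.95]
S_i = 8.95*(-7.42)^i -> [8.95, -66.41, 492.75, -3656.24, 27129.3]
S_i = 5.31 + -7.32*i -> [5.31, -2.01, -9.33, -16.65, -23.97]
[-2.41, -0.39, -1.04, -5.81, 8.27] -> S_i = Random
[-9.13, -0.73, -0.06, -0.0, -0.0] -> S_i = -9.13*0.08^i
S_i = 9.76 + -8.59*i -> [9.76, 1.17, -7.42, -16.01, -24.6]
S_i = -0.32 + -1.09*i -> [-0.32, -1.41, -2.5, -3.59, -4.68]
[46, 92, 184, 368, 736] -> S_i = 46*2^i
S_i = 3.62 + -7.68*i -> [3.62, -4.06, -11.74, -19.42, -27.1]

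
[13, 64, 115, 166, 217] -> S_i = 13 + 51*i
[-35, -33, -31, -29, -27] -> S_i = -35 + 2*i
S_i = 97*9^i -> [97, 873, 7857, 70713, 636417]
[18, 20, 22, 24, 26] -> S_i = 18 + 2*i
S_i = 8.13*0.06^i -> [8.13, 0.49, 0.03, 0.0, 0.0]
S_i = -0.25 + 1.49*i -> [-0.25, 1.24, 2.73, 4.22, 5.71]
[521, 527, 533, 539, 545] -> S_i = 521 + 6*i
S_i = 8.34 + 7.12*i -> [8.34, 15.46, 22.58, 29.7, 36.82]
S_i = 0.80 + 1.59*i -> [0.8, 2.39, 3.98, 5.57, 7.16]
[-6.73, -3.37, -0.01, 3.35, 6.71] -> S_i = -6.73 + 3.36*i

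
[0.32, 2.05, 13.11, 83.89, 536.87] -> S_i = 0.32*6.40^i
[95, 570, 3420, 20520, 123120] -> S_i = 95*6^i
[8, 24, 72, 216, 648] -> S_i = 8*3^i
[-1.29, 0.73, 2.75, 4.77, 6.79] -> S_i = -1.29 + 2.02*i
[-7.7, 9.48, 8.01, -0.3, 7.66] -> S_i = Random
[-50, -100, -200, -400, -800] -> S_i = -50*2^i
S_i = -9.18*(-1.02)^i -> [-9.18, 9.36, -9.55, 9.74, -9.94]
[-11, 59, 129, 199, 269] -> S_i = -11 + 70*i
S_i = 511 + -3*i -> [511, 508, 505, 502, 499]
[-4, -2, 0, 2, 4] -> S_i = -4 + 2*i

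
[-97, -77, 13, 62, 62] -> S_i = Random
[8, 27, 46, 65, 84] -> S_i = 8 + 19*i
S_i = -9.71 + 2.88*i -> [-9.71, -6.83, -3.95, -1.07, 1.81]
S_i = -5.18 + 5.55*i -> [-5.18, 0.37, 5.92, 11.47, 17.02]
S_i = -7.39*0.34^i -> [-7.39, -2.51, -0.85, -0.29, -0.1]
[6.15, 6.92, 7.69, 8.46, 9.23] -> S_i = 6.15 + 0.77*i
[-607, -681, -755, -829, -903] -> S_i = -607 + -74*i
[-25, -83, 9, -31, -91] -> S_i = Random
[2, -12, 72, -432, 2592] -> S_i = 2*-6^i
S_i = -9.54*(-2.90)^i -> [-9.54, 27.67, -80.23, 232.67, -674.75]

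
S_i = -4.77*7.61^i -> [-4.77, -36.3, -276.24, -2102.19, -15997.68]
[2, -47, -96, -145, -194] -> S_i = 2 + -49*i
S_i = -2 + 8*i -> [-2, 6, 14, 22, 30]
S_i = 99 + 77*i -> [99, 176, 253, 330, 407]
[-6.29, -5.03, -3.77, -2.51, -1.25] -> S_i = -6.29 + 1.26*i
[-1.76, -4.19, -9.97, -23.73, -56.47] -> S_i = -1.76*2.38^i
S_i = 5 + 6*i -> [5, 11, 17, 23, 29]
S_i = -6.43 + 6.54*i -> [-6.43, 0.11, 6.65, 13.19, 19.73]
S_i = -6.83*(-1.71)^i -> [-6.83, 11.68, -19.97, 34.15, -58.4]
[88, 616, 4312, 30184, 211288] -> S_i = 88*7^i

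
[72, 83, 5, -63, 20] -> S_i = Random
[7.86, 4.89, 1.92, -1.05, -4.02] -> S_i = 7.86 + -2.97*i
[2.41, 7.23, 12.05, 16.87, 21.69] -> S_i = 2.41 + 4.82*i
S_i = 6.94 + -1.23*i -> [6.94, 5.71, 4.48, 3.25, 2.02]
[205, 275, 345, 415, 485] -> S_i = 205 + 70*i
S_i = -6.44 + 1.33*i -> [-6.44, -5.11, -3.78, -2.45, -1.12]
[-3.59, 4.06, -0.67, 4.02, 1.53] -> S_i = Random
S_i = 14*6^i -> [14, 84, 504, 3024, 18144]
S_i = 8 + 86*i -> [8, 94, 180, 266, 352]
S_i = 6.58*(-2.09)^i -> [6.58, -13.75, 28.74, -60.07, 125.55]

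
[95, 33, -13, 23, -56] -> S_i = Random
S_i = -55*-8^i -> [-55, 440, -3520, 28160, -225280]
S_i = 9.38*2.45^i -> [9.38, 22.98, 56.3, 137.94, 337.96]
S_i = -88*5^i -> [-88, -440, -2200, -11000, -55000]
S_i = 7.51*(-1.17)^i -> [7.51, -8.79, 10.28, -12.03, 14.07]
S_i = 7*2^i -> [7, 14, 28, 56, 112]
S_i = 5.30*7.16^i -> [5.3, 37.95, 271.71, 1945.43, 13929.26]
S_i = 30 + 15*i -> [30, 45, 60, 75, 90]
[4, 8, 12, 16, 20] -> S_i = 4 + 4*i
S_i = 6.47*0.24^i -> [6.47, 1.55, 0.37, 0.09, 0.02]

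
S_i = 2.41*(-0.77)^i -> [2.41, -1.86, 1.43, -1.1, 0.85]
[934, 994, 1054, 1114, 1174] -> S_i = 934 + 60*i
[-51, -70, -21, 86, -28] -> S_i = Random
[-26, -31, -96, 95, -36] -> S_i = Random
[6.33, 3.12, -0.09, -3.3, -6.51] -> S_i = 6.33 + -3.21*i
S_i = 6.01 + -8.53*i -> [6.01, -2.52, -11.05, -19.58, -28.11]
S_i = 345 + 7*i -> [345, 352, 359, 366, 373]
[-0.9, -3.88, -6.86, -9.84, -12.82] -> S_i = -0.90 + -2.98*i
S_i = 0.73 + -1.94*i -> [0.73, -1.21, -3.15, -5.09, -7.03]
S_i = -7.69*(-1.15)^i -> [-7.69, 8.84, -10.17, 11.7, -13.45]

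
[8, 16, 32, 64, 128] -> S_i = 8*2^i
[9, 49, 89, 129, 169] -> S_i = 9 + 40*i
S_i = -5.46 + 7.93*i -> [-5.46, 2.47, 10.4, 18.33, 26.26]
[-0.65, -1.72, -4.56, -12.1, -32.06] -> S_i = -0.65*2.65^i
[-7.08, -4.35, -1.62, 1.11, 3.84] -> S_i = -7.08 + 2.73*i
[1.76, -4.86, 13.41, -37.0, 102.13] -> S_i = 1.76*(-2.76)^i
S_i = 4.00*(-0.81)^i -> [4.0, -3.24, 2.62, -2.13, 1.72]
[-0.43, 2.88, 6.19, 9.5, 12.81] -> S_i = -0.43 + 3.31*i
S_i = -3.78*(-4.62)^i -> [-3.78, 17.46, -80.68, 372.75, -1722.11]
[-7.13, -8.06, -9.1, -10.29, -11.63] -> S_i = -7.13*1.13^i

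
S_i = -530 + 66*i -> [-530, -464, -398, -332, -266]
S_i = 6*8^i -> [6, 48, 384, 3072, 24576]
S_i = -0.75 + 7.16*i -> [-0.75, 6.41, 13.57, 20.73, 27.89]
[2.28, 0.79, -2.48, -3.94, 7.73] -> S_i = Random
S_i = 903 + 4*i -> [903, 907, 911, 915, 919]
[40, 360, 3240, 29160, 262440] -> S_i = 40*9^i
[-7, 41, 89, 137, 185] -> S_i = -7 + 48*i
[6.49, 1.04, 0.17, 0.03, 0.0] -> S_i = 6.49*0.16^i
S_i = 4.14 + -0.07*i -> [4.14, 4.07, 4.0, 3.93, 3.86]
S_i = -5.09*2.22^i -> [-5.09, -11.3, -25.09, -55.69, -123.63]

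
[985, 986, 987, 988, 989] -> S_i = 985 + 1*i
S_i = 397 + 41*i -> [397, 438, 479, 520, 561]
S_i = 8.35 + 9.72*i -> [8.35, 18.07, 27.79, 37.51, 47.23]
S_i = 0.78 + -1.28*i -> [0.78, -0.5, -1.78, -3.06, -4.34]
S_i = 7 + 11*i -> [7, 18, 29, 40, 51]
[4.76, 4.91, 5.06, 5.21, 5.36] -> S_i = 4.76 + 0.15*i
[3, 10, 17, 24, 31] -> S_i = 3 + 7*i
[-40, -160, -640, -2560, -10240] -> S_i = -40*4^i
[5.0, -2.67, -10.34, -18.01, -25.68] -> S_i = 5.00 + -7.67*i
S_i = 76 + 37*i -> [76, 113, 150, 187, 224]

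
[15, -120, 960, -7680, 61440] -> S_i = 15*-8^i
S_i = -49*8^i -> [-49, -392, -3136, -25088, -200704]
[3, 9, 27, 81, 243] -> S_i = 3*3^i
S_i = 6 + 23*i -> [6, 29, 52, 75, 98]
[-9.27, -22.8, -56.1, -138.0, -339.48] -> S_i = -9.27*2.46^i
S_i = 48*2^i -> [48, 96, 192, 384, 768]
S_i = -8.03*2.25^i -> [-8.03, -18.07, -40.65, -91.47, -205.8]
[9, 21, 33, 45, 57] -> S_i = 9 + 12*i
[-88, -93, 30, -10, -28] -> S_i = Random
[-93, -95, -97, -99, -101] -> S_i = -93 + -2*i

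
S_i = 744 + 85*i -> [744, 829, 914, 999, 1084]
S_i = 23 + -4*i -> [23, 19, 15, 11, 7]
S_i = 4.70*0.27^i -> [4.7, 1.27, 0.34, 0.09, 0.02]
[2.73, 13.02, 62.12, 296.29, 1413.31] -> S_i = 2.73*4.77^i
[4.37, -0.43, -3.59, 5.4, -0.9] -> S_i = Random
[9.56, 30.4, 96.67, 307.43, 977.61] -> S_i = 9.56*3.18^i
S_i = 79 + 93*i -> [79, 172, 265, 358, 451]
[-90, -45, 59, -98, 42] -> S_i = Random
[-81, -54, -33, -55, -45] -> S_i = Random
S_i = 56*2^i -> [56, 112, 224, 448, 896]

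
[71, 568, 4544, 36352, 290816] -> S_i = 71*8^i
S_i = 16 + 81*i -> [16, 97, 178, 259, 340]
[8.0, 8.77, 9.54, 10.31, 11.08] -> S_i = 8.00 + 0.77*i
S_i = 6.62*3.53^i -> [6.62, 23.37, 82.49, 291.19, 1027.91]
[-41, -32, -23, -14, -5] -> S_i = -41 + 9*i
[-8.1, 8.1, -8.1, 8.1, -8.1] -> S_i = -8.10*(-1.00)^i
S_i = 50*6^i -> [50, 300, 1800, 10800, 64800]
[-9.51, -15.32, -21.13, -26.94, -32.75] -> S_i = -9.51 + -5.81*i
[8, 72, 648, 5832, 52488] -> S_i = 8*9^i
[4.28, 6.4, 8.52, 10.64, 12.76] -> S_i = 4.28 + 2.12*i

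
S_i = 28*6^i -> [28, 168, 1008, 6048, 36288]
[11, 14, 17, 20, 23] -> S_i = 11 + 3*i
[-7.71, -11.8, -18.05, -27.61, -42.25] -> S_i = -7.71*1.53^i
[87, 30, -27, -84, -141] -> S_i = 87 + -57*i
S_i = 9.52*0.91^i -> [9.52, 8.66, 7.88, 7.17, 6.53]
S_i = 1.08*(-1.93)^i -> [1.08, -2.08, 4.02, -7.76, 14.98]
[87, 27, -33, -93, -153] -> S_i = 87 + -60*i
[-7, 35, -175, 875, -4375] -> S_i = -7*-5^i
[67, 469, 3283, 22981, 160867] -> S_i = 67*7^i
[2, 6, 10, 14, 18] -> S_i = 2 + 4*i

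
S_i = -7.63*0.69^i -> [-7.63, -5.26, -3.63, -2.51, -1.73]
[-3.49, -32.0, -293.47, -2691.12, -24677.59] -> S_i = -3.49*9.17^i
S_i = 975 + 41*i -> [975, 1016, 1057, 1098, 1139]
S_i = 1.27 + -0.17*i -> [1.27, 1.1, 0.93, 0.76, 0.59]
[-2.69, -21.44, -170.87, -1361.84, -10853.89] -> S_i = -2.69*7.97^i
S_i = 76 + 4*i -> [76, 80, 84, 88, 92]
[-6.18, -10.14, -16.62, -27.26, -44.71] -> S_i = -6.18*1.64^i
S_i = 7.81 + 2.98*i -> [7.81, 10.79, 13.77, 16.75, 19.73]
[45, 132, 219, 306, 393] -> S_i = 45 + 87*i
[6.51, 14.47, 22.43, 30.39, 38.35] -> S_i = 6.51 + 7.96*i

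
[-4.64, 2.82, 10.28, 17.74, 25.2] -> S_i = -4.64 + 7.46*i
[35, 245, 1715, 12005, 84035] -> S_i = 35*7^i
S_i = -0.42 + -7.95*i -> [-0.42, -8.37, -16.32, -24.27, -32.22]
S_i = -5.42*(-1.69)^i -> [-5.42, 9.16, -15.48, 26.16, -44.21]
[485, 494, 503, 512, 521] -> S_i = 485 + 9*i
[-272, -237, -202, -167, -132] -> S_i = -272 + 35*i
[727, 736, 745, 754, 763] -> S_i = 727 + 9*i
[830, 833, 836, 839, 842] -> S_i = 830 + 3*i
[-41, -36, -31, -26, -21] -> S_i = -41 + 5*i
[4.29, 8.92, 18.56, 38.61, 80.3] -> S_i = 4.29*2.08^i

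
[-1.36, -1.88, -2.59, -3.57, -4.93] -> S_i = -1.36*1.38^i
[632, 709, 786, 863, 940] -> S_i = 632 + 77*i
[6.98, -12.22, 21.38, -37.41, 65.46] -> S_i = 6.98*(-1.75)^i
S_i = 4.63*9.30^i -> [4.63, 43.06, 400.45, 3724.17, 34634.81]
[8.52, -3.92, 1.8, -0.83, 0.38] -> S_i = 8.52*(-0.46)^i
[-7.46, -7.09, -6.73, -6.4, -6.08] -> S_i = -7.46*0.95^i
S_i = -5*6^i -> [-5, -30, -180, -1080, -6480]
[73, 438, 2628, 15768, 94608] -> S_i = 73*6^i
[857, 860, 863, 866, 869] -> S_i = 857 + 3*i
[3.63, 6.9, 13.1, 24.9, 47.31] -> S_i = 3.63*1.90^i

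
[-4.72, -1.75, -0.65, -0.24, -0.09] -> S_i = -4.72*0.37^i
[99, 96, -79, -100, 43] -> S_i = Random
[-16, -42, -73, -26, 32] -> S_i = Random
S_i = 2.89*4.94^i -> [2.89, 14.28, 70.53, 348.4, 1721.1]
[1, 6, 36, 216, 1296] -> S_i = 1*6^i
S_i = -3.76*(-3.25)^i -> [-3.76, 12.22, -39.71, 129.07, -419.49]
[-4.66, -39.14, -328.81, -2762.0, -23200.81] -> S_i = -4.66*8.40^i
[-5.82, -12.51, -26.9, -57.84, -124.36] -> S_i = -5.82*2.15^i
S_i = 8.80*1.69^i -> [8.8, 14.87, 25.13, 42.48, 71.78]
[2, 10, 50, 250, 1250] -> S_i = 2*5^i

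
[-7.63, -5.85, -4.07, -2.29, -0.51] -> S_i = -7.63 + 1.78*i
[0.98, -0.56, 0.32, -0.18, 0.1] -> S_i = 0.98*(-0.57)^i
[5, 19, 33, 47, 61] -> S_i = 5 + 14*i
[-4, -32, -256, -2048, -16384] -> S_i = -4*8^i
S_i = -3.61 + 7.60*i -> [-3.61, 3.99, 11.59, 19.19, 26.79]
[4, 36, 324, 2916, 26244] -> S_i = 4*9^i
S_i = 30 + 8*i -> [30, 38, 46, 54, 62]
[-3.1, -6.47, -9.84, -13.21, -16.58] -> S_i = -3.10 + -3.37*i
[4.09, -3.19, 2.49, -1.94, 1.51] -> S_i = 4.09*(-0.78)^i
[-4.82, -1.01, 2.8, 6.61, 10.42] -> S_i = -4.82 + 3.81*i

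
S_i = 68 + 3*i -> [68, 71, 74, 77, 80]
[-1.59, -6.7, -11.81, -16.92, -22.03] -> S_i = -1.59 + -5.11*i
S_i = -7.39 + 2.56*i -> [-7.39, -4.83, -2.27, 0.29, 2.85]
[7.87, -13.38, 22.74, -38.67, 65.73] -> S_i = 7.87*(-1.70)^i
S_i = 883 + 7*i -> [883, 890, 897, 904, 911]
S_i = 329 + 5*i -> [329, 334, 339, 344, 349]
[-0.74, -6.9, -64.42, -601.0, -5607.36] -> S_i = -0.74*9.33^i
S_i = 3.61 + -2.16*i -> [3.61, 1.45, -0.71, -2.87, -5.03]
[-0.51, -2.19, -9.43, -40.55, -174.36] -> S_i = -0.51*4.30^i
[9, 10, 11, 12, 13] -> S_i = 9 + 1*i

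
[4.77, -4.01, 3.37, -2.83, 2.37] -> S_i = 4.77*(-0.84)^i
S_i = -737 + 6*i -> [-737, -731, -725, -719, -713]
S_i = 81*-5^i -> [81, -405, 2025, -10125, 50625]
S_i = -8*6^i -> [-8, -48, -288, -1728, -10368]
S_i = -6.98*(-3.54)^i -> [-6.98, 24.71, -87.47, 309.65, -1096.15]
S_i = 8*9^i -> [8, 72, 648, 5832, 52488]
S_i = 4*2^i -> [4, 8, 16, 32, 64]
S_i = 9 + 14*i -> [9, 23, 37, 51, 65]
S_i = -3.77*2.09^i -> [-3.77, -7.88, -16.47, -34.42, -71.93]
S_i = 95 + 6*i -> [95, 101, 107, 113, 119]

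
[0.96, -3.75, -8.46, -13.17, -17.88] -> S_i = 0.96 + -4.71*i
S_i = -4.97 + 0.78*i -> [-4.97, -4.19, -3.41, -2.63, -1.85]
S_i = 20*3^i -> [20, 60, 180, 540, 1620]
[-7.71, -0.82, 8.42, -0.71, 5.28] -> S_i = Random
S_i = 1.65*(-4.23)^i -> [1.65, -6.98, 29.52, -124.88, 528.26]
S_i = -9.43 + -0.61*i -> [-9.43, -10.04, -10.65, -11.26, -11.87]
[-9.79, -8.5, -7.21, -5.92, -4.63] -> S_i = -9.79 + 1.29*i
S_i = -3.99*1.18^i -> [-3.99, -4.71, -5.56, -6.56, -7.74]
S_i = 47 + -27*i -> [47, 20, -7, -34, -61]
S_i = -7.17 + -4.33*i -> [-7.17, -11.5, -15.83, -20.16, -24.49]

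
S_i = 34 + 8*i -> [34, 42, 50, 58, 66]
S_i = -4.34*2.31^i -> [-4.34, -10.03, -23.16, -53.5, -123.58]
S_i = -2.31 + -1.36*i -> [-2.31, -3.67, -5.03, -6.39, -7.75]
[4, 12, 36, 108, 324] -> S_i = 4*3^i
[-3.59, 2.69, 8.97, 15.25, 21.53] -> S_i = -3.59 + 6.28*i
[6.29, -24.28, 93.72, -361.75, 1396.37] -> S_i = 6.29*(-3.86)^i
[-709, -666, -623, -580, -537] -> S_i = -709 + 43*i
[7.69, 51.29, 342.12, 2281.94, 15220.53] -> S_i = 7.69*6.67^i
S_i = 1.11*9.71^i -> [1.11, 10.78, 104.66, 1016.2, 9867.34]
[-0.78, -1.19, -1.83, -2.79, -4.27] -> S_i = -0.78*1.53^i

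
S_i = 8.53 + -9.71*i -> [8.53, -1.18, -10.89, -20.6, -30.31]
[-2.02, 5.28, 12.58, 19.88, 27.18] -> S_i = -2.02 + 7.30*i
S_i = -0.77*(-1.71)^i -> [-0.77, 1.32, -2.25, 3.85, -6.58]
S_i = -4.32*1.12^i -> [-4.32, -4.84, -5.42, -6.07, -6.8]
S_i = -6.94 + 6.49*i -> [-6.94, -0.45, 6.04, 12.53, 19.02]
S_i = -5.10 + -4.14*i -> [-5.1, -9.24, -13.38, -17.52, -21.66]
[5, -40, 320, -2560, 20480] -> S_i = 5*-8^i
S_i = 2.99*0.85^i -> [2.99, 2.54, 2.16, 1.84, 1.56]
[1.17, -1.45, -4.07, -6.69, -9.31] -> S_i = 1.17 + -2.62*i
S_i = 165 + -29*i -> [165, 136, 107, 78, 49]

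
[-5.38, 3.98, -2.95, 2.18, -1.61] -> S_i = -5.38*(-0.74)^i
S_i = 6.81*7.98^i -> [6.81, 54.34, 433.66, 3460.63, 27615.87]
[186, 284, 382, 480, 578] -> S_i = 186 + 98*i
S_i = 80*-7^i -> [80, -560, 3920, -27440, 192080]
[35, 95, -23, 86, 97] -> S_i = Random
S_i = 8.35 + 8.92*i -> [8.35, 17.27, 26.19, 35.11, 44.03]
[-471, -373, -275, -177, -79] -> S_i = -471 + 98*i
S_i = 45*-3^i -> [45, -135, 405, -1215, 3645]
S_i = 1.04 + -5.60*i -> [1.04, -4.56, -10.16, -15.76, -21.36]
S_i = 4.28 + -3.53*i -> [4.28, 0.75, -2.78, -6.31, -9.84]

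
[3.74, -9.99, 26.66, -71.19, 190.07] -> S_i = 3.74*(-2.67)^i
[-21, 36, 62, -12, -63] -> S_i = Random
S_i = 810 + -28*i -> [810, 782, 754, 726, 698]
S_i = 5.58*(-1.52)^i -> [5.58, -8.48, 12.89, -19.6, 29.79]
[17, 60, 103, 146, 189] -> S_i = 17 + 43*i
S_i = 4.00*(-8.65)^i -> [4.0, -34.6, 299.29, -2588.86, 22393.63]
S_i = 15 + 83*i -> [15, 98, 181, 264, 347]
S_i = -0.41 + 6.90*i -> [-0.41, 6.49, 13.39, 20.29, 27.19]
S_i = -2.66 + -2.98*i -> [-2.66, -5.64, -8.62, -11.6, -14.58]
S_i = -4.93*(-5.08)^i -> [-4.93, 25.04, -127.23, 646.31, -3283.23]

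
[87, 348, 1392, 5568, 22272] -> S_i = 87*4^i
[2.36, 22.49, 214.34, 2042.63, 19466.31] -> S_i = 2.36*9.53^i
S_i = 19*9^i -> [19, 171, 1539, 13851, 124659]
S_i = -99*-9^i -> [-99, 891, -8019, 72171, -649539]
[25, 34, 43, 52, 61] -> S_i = 25 + 9*i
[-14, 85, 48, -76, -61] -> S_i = Random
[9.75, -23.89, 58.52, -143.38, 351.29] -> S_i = 9.75*(-2.45)^i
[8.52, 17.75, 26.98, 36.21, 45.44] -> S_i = 8.52 + 9.23*i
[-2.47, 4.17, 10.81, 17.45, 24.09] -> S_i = -2.47 + 6.64*i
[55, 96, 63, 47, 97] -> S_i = Random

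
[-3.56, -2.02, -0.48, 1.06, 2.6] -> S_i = -3.56 + 1.54*i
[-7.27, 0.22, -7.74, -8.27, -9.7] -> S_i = Random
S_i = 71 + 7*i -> [71, 78, 85, 92, 99]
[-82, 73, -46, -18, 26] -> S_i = Random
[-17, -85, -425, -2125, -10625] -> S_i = -17*5^i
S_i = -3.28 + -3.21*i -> [-3.28, -6.49, -9.7, -12.91, -16.12]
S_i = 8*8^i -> [8, 64, 512, 4096, 32768]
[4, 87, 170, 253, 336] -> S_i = 4 + 83*i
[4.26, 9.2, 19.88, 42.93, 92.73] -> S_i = 4.26*2.16^i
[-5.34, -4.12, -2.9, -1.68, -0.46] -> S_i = -5.34 + 1.22*i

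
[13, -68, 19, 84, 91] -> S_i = Random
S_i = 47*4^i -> [47, 188, 752, 3008, 12032]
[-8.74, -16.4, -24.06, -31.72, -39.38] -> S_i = -8.74 + -7.66*i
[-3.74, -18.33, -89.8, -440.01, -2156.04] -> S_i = -3.74*4.90^i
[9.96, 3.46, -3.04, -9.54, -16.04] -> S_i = 9.96 + -6.50*i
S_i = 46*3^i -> [46, 138, 414, 1242, 3726]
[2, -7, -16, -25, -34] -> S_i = 2 + -9*i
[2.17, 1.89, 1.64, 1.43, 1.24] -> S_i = 2.17*0.87^i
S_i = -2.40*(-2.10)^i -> [-2.4, 5.04, -10.58, 22.23, -46.68]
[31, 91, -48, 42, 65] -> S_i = Random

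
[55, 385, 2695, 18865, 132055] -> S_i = 55*7^i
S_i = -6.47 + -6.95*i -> [-6.47, -13.42, -20.37, -27.32, -34.27]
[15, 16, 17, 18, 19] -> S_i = 15 + 1*i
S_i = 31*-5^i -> [31, -155, 775, -3875, 19375]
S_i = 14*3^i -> [14, 42, 126, 378, 1134]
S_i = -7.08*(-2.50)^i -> [-7.08, 17.7, -44.25, 110.62, -276.56]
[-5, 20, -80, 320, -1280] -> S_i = -5*-4^i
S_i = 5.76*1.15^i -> [5.76, 6.62, 7.62, 8.76, 10.07]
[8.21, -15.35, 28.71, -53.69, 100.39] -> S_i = 8.21*(-1.87)^i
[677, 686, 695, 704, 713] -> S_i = 677 + 9*i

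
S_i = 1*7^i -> [1, 7, 49, 343, 2401]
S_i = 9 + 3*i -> [9, 12, 15, 18, 21]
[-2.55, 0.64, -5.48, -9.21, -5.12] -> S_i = Random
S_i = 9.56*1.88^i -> [9.56, 17.97, 33.79, 63.52, 119.42]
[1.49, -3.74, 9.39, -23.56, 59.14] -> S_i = 1.49*(-2.51)^i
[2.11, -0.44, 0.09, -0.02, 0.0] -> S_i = 2.11*(-0.21)^i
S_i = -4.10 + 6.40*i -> [-4.1, 2.3, 8.7, 15.1, 21.5]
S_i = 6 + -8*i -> [6, -2, -10, -18, -26]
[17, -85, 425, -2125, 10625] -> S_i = 17*-5^i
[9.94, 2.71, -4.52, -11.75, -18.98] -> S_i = 9.94 + -7.23*i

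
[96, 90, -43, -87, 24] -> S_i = Random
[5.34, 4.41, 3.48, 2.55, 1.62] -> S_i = 5.34 + -0.93*i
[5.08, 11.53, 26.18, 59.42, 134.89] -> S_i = 5.08*2.27^i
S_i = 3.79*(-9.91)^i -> [3.79, -37.56, 372.21, -3688.59, 36553.91]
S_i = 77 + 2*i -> [77, 79, 81, 83, 85]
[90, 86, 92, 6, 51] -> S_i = Random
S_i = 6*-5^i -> [6, -30, 150, -750, 3750]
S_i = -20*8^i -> [-20, -160, -1280, -10240, -81920]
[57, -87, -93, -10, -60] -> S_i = Random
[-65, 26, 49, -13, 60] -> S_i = Random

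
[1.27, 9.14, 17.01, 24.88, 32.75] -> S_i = 1.27 + 7.87*i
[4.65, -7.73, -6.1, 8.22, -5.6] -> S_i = Random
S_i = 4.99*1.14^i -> [4.99, 5.69, 6.49, 7.39, 8.43]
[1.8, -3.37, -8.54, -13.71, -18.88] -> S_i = 1.80 + -5.17*i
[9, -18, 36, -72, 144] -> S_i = 9*-2^i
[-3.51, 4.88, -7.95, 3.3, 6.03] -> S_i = Random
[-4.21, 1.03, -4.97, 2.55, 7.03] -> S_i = Random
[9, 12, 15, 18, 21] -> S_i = 9 + 3*i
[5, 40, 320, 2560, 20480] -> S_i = 5*8^i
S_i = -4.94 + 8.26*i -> [-4.94, 3.32, 11.58, 19.84, 28.1]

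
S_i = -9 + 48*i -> [-9, 39, 87, 135, 183]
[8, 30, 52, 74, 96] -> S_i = 8 + 22*i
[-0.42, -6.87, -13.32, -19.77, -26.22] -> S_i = -0.42 + -6.45*i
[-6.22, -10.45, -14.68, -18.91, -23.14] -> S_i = -6.22 + -4.23*i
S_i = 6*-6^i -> [6, -36, 216, -1296, 7776]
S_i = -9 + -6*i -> [-9, -15, -21, -27, -33]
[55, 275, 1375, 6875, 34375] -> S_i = 55*5^i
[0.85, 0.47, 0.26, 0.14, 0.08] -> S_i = 0.85*0.55^i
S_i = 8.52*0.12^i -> [8.52, 1.02, 0.12, 0.01, 0.0]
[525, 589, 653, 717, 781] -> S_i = 525 + 64*i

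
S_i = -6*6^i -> [-6, -36, -216, -1296, -7776]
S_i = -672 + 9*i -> [-672, -663, -654, -645, -636]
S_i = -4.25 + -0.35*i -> [-4.25, -4.6, -4.95, -5.3, -5.65]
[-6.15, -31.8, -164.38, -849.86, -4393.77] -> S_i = -6.15*5.17^i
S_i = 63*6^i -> [63, 378, 2268, 13608, 81648]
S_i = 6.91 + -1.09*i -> [6.91, 5.82, 4.73, 3.64, 2.55]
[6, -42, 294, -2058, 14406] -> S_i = 6*-7^i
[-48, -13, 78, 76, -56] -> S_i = Random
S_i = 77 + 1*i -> [77, 78, 79, 80, 81]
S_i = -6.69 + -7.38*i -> [-6.69, -14.07, -21.45, -28.83, -36.21]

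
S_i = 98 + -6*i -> [98, 92, 86, 80, 74]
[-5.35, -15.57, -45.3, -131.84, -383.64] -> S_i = -5.35*2.91^i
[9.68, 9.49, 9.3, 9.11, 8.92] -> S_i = 9.68 + -0.19*i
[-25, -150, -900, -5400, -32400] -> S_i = -25*6^i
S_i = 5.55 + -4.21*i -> [5.55, 1.34, -2.87, -7.08, -11.29]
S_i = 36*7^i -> [36, 252, 1764, 12348, 86436]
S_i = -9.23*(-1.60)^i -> [-9.23, 14.77, -23.63, 37.81, -60.49]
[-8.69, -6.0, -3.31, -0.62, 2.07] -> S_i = -8.69 + 2.69*i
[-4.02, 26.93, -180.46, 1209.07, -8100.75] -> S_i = -4.02*(-6.70)^i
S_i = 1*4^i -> [1, 4, 16, 64, 256]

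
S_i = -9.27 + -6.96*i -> [-9.27, -16.23, -23.19, -30.15, -37.11]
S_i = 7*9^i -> [7, 63, 567, 5103, 45927]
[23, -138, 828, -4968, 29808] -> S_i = 23*-6^i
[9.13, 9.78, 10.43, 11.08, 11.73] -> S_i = 9.13 + 0.65*i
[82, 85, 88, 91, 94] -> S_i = 82 + 3*i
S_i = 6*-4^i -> [6, -24, 96, -384, 1536]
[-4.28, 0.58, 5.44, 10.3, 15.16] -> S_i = -4.28 + 4.86*i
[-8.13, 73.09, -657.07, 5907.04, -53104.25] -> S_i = -8.13*(-8.99)^i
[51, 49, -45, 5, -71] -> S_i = Random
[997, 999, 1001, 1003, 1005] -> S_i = 997 + 2*i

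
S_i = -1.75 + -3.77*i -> [-1.75, -5.52, -9.29, -13.06, -16.83]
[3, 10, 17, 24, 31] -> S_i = 3 + 7*i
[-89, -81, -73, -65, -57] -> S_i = -89 + 8*i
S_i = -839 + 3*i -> [-839, -836, -833, -830, -827]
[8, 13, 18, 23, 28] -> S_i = 8 + 5*i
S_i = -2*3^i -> [-2, -6, -18, -54, -162]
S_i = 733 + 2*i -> [733, 735, 737, 739, 741]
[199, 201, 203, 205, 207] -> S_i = 199 + 2*i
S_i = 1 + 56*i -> [1, 57, 113, 169, 225]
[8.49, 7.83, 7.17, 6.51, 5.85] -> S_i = 8.49 + -0.66*i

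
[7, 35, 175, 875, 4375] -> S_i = 7*5^i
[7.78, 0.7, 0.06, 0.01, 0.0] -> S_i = 7.78*0.09^i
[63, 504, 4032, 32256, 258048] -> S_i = 63*8^i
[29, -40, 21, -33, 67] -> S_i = Random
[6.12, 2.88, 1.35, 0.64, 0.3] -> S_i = 6.12*0.47^i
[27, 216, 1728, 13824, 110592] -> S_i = 27*8^i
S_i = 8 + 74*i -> [8, 82, 156, 230, 304]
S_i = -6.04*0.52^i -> [-6.04, -3.14, -1.63, -0.85, -0.44]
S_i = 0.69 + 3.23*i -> [0.69, 3.92, 7.15, 10.38, 13.61]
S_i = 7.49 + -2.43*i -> [7.49, 5.06, 2.63, 0.2, -2.23]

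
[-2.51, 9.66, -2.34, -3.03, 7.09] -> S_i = Random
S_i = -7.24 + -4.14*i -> [-7.24, -11.38, -15.52, -19.66, -23.8]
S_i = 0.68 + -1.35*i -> [0.68, -0.67, -2.02, -3.37, -4.72]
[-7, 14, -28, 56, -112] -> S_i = -7*-2^i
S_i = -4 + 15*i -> [-4, 11, 26, 41, 56]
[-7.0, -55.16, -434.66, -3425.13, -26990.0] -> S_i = -7.00*7.88^i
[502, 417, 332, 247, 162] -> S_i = 502 + -85*i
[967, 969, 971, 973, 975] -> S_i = 967 + 2*i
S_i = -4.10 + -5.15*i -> [-4.1, -9.25, -14.4, -19.55, -24.7]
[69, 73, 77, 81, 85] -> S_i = 69 + 4*i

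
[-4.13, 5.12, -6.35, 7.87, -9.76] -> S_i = -4.13*(-1.24)^i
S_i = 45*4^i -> [45, 180, 720, 2880, 11520]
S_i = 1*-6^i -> [1, -6, 36, -216, 1296]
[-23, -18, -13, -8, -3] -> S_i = -23 + 5*i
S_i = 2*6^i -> [2, 12, 72, 432, 2592]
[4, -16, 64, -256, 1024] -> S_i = 4*-4^i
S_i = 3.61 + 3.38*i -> [3.61, 6.99, 10.37, 13.75, 17.13]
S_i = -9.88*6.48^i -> [-9.88, -64.02, -414.87, -2688.33, -17420.35]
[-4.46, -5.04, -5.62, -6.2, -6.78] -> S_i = -4.46 + -0.58*i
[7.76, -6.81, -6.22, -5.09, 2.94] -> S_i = Random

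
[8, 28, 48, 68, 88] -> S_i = 8 + 20*i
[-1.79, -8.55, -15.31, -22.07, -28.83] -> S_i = -1.79 + -6.76*i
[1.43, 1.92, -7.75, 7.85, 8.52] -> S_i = Random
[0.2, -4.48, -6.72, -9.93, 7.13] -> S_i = Random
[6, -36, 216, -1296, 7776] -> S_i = 6*-6^i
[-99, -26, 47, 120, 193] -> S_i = -99 + 73*i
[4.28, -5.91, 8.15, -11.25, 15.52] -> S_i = 4.28*(-1.38)^i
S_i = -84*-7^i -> [-84, 588, -4116, 28812, -201684]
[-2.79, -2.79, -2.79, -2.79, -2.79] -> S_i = -2.79 + 0.00*i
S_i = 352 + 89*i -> [352, 441, 530, 619, 708]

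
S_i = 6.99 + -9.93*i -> [6.99, -2.94, -12.87, -22.8, -32.73]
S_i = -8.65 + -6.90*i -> [-8.65, -15.55, -22.45, -29.35, -36.25]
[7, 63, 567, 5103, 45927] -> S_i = 7*9^i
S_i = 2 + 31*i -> [2, 33, 64, 95, 126]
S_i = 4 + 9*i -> [4, 13, 22, 31, 40]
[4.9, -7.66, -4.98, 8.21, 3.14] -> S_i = Random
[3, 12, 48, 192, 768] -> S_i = 3*4^i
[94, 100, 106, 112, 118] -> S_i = 94 + 6*i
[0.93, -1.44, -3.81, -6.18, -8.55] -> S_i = 0.93 + -2.37*i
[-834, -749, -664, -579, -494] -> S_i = -834 + 85*i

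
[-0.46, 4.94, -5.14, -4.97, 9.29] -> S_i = Random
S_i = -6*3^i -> [-6, -18, -54, -162, -486]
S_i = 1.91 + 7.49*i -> [1.91, 9.4, 16.89, 24.38, 31.87]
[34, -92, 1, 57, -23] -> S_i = Random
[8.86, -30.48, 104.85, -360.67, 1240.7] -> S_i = 8.86*(-3.44)^i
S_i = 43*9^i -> [43, 387, 3483, 31347, 282123]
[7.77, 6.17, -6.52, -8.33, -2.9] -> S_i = Random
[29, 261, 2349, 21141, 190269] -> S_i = 29*9^i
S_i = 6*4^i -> [6, 24, 96, 384, 1536]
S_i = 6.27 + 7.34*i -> [6.27, 13.61, 20.95, 28.29, 35.63]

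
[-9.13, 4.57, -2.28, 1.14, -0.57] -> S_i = -9.13*(-0.50)^i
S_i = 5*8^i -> [5, 40, 320, 2560, 20480]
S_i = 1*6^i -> [1, 6, 36, 216, 1296]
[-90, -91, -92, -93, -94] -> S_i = -90 + -1*i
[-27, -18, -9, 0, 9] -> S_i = -27 + 9*i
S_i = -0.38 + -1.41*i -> [-0.38, -1.79, -3.2, -4.61, -6.02]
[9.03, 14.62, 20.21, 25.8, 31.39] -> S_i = 9.03 + 5.59*i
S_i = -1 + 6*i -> [-1, 5, 11, 17, 23]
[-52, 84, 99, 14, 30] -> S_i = Random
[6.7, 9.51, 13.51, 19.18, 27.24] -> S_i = 6.70*1.42^i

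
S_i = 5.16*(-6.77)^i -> [5.16, -34.93, 236.5, -1601.09, 10839.38]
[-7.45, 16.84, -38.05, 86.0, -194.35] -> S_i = -7.45*(-2.26)^i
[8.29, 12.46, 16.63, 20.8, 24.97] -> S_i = 8.29 + 4.17*i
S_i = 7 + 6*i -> [7, 13, 19, 25, 31]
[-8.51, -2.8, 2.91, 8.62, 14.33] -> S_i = -8.51 + 5.71*i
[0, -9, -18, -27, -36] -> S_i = 0 + -9*i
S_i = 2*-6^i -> [2, -12, 72, -432, 2592]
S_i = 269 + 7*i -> [269, 276, 283, 290, 297]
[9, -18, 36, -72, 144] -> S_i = 9*-2^i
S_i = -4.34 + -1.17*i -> [-4.34, -5.51, -6.68, -7.85, -9.02]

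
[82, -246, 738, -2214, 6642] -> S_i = 82*-3^i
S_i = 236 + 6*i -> [236, 242, 248, 254, 260]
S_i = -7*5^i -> [-7, -35, -175, -875, -4375]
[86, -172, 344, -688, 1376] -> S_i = 86*-2^i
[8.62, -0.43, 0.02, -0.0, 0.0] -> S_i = 8.62*(-0.05)^i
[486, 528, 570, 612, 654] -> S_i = 486 + 42*i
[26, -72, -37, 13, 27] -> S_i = Random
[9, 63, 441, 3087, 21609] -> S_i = 9*7^i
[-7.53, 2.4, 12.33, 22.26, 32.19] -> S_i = -7.53 + 9.93*i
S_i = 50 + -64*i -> [50, -14, -78, -142, -206]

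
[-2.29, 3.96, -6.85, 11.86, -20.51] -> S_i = -2.29*(-1.73)^i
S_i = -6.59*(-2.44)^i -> [-6.59, 16.08, -39.23, 95.73, -233.58]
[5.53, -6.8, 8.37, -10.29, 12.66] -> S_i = 5.53*(-1.23)^i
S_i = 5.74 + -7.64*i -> [5.74, -1.9, -9.54, -17.18, -24.82]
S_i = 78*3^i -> [78, 234, 702, 2106, 6318]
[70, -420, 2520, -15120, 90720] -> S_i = 70*-6^i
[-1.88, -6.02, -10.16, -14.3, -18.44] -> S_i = -1.88 + -4.14*i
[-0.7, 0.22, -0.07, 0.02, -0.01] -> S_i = -0.70*(-0.31)^i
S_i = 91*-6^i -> [91, -546, 3276, -19656, 117936]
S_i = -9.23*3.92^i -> [-9.23, -36.18, -141.83, -555.98, -2179.45]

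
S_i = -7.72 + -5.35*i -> [-7.72, -13.07, -18.42, -23.77, -29.12]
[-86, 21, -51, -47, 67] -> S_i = Random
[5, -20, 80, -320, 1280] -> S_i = 5*-4^i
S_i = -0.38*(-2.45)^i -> [-0.38, 0.93, -2.28, 5.59, -13.69]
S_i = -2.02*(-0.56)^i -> [-2.02, 1.13, -0.63, 0.35, -0.2]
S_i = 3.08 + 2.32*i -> [3.08, 5.4, 7.72, 10.04, 12.36]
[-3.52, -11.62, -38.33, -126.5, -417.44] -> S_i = -3.52*3.30^i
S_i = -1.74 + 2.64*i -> [-1.74, 0.9, 3.54, 6.18, 8.82]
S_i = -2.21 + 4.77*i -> [-2.21, 2.56, 7.33, 12.1, 16.87]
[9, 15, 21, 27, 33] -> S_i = 9 + 6*i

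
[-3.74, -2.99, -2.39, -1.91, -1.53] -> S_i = -3.74*0.80^i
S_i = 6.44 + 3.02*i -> [6.44, 9.46, 12.48, 15.5, 18.52]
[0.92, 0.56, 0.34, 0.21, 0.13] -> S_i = 0.92*0.61^i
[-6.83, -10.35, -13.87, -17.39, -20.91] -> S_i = -6.83 + -3.52*i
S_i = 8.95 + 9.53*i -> [8.95, 18.48, 28.01, 37.54, 47.07]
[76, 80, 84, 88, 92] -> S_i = 76 + 4*i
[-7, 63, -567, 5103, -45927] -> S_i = -7*-9^i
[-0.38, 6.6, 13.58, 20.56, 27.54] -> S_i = -0.38 + 6.98*i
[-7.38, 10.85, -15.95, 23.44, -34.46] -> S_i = -7.38*(-1.47)^i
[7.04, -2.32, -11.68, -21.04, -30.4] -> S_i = 7.04 + -9.36*i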